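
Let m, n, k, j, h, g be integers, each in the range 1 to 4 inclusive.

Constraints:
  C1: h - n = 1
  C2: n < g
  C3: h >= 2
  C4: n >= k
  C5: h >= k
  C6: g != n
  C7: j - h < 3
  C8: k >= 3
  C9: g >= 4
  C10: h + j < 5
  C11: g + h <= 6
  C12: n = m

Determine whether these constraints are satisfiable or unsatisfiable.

Unsatisfiable

From constraint 9: g ≥ 4. From constraints 5 and 8: h ≥ k ≥ 3. Hence g + h ≥ 7. But constraint 11 requires g + h ≤ 6, and 6 < 7. Contradiction.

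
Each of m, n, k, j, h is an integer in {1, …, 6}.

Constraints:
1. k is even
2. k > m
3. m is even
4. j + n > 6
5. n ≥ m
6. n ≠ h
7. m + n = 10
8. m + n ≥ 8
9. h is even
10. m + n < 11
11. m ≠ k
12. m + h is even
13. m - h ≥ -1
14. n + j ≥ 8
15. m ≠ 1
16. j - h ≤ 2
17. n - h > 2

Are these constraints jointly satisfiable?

Satisfiable

Setting (m, n, k, j, h) = (4, 6, 6, 2, 2) satisfies everything: constraint 4: j + n = 8; constraint 7: m + n = 10; constraint 8: m + n = 10, and the others follow.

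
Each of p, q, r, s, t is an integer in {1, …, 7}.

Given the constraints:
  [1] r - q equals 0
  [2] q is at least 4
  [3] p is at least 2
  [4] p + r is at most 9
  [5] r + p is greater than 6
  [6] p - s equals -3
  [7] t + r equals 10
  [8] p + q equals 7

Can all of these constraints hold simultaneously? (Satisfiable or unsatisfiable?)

Setting (p, q, r, s, t) = (2, 5, 5, 5, 5) satisfies everything: constraint 1: r - q = 0; constraint 4: p + r = 7, and the others follow.

Satisfiable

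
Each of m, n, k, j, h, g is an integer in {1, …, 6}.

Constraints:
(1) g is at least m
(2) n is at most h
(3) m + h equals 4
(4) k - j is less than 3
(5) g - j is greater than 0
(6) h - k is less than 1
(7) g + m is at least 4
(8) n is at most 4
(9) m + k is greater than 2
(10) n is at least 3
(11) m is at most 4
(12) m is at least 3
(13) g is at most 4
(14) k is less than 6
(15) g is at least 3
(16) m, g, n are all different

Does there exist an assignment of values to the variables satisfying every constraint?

Unsatisfiable

Constraints 8, 10, 11, 12, 13, and 15 confine each of m, g, n to the 2 values {3, 4}.
Constraint 16 requires all 3 of them to be distinct, but only 2 values are available — impossible by the pigeonhole principle.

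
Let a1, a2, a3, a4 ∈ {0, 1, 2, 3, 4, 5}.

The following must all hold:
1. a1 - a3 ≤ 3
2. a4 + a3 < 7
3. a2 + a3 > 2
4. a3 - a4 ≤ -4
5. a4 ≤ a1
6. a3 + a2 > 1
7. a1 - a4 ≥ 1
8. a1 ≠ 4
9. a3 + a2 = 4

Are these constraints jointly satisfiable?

Constraints 1, 4, and 7 give a4 − a3 ≥ 4, a3 − a1 ≥ -3, a1 − a4 ≥ 1.
Adding all 3 inequalities: the left sides telescope to 0, and the right sides sum to 4 + (-3) + 1 = 2. So 0 ≥ 2, which is false.

Unsatisfiable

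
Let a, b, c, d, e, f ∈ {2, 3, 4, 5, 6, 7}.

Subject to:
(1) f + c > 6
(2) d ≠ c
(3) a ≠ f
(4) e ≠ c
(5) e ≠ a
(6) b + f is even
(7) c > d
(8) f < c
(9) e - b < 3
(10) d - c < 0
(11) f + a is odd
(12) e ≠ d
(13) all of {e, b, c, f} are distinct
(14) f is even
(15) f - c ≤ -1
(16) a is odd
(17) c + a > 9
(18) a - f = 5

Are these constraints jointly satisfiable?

Setting (a, b, c, d, e, f) = (7, 4, 5, 2, 6, 2) satisfies everything: constraint 1: f + c = 7; constraint 9: e - b = 2, and the others follow.

Satisfiable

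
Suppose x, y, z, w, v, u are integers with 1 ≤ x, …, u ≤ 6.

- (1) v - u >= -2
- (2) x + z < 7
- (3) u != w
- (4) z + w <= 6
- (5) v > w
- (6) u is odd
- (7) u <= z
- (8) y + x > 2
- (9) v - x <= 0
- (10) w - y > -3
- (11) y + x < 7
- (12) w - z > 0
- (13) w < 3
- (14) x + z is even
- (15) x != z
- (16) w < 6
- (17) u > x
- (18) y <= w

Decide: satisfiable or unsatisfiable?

Constraints 5, 7, 9, 12, and 17 give v ≤ x, x < u, u ≤ z, z < w, w < v. Chaining: v ≤ x < u ≤ z < w < v, which forces v < v — impossible.

Unsatisfiable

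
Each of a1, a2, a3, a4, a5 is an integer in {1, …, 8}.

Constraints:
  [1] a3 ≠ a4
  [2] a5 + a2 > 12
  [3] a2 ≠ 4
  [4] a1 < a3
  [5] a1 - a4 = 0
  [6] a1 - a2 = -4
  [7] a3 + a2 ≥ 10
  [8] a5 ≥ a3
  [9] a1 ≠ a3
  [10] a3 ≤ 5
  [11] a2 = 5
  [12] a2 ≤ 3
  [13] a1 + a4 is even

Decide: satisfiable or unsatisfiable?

From constraint 10: a3 ≤ 5. From constraint 12: a2 ≤ 3. Hence a3 + a2 ≤ 8. But constraint 7 requires a3 + a2 ≥ 10, and 10 > 8. Contradiction.

Unsatisfiable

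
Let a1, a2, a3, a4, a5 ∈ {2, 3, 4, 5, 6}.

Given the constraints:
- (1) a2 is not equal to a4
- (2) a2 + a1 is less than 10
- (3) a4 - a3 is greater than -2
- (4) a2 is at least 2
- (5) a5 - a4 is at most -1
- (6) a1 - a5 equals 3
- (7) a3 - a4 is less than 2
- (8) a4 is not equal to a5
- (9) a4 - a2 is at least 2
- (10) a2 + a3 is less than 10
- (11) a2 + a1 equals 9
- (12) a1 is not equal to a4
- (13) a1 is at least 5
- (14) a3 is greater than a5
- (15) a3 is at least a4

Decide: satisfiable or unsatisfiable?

Satisfiable

The assignment a1 = 6, a2 = 3, a3 = 5, a4 = 5, a5 = 3 works:
  constraint 2 holds since a2 + a1 = 9.
  constraint 3 holds since a4 - a3 = 0.
  constraint 5 holds since a5 - a4 = -2.
The rest check out directly.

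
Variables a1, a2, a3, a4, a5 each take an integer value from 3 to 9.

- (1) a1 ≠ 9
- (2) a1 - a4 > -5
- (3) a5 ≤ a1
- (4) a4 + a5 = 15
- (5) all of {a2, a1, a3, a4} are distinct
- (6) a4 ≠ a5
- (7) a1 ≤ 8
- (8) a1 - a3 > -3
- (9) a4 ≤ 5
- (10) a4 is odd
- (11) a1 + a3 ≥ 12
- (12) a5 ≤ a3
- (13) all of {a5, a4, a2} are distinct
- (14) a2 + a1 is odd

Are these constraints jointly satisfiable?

Unsatisfiable

From constraint 9: a4 ≤ 5. From constraints 3 and 7: a5 ≤ a1 ≤ 8. Hence a4 + a5 ≤ 13. But constraint 4 requires a4 + a5 = 15, and 15 > 13. Contradiction.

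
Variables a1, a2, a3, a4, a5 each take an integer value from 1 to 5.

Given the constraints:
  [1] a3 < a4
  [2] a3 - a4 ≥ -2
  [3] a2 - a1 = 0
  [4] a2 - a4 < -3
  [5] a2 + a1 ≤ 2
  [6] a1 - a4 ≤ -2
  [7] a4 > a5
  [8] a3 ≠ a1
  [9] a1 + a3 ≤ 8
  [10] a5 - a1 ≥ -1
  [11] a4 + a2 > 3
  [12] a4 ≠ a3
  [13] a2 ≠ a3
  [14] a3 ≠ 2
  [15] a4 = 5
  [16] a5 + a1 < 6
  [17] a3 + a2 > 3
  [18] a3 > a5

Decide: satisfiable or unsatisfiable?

Satisfiable

The assignment a1 = 1, a2 = 1, a3 = 4, a4 = 5, a5 = 2 works:
  constraint 2 holds since a3 - a4 = -1.
  constraint 3 holds since a2 - a1 = 0.
The rest check out directly.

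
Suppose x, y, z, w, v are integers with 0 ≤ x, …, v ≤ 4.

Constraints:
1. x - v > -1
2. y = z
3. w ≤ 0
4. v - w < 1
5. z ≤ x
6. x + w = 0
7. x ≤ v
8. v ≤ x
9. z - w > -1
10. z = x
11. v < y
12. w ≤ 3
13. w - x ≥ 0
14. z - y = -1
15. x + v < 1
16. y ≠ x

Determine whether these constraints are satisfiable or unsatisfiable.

Unsatisfiable

From constraints 2 and 10, y = z = x, so y = x. But constraint 16 says y ≠ x. Contradiction.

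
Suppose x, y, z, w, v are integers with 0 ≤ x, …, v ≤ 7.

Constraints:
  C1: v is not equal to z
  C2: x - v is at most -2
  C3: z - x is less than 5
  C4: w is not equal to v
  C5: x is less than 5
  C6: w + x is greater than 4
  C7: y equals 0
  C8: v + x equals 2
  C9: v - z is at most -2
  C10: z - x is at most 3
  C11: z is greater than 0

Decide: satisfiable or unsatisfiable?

Unsatisfiable

Constraints 2, 9, and 10 give z − v ≥ 2, v − x ≥ 2, x − z ≥ -3.
Adding all 3 inequalities: the left sides telescope to 0, and the right sides sum to 2 + 2 + (-3) = 1. So 0 ≥ 1, which is false.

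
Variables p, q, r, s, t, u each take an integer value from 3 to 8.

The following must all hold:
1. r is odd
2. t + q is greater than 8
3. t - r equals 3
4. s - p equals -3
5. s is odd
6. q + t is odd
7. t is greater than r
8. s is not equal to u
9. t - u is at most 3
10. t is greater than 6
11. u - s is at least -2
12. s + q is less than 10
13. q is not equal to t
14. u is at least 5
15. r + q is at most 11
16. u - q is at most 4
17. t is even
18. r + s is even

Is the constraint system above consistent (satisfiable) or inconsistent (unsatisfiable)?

Take p = 8, q = 3, r = 5, s = 5, t = 8, u = 6. Then constraint 2: t + q = 11; constraint 3: t - r = 3; constraint 4: s - p = -3, and every other listed constraint is also met.

Satisfiable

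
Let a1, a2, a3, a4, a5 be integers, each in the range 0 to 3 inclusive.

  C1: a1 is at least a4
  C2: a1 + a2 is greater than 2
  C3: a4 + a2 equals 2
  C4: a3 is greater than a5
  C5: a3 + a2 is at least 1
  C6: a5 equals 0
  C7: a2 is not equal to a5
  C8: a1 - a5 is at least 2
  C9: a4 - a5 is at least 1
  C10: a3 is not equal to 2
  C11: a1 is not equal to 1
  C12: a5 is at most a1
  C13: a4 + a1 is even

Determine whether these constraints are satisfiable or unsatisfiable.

Satisfiable

The assignment a1 = 3, a2 = 1, a3 = 1, a4 = 1, a5 = 0 works:
  constraint 2 holds since a1 + a2 = 4.
  constraint 3 holds since a4 + a2 = 2.
The rest check out directly.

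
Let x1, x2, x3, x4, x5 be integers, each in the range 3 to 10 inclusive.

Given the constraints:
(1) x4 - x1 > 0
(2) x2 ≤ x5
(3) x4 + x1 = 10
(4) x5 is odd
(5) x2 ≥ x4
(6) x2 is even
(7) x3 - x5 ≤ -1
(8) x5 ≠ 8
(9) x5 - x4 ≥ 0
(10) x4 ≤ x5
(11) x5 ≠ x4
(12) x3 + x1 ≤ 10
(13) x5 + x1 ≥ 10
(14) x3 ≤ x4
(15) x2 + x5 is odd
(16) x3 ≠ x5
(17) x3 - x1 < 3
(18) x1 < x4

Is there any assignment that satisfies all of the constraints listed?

The assignment x1 = 4, x2 = 6, x3 = 5, x4 = 6, x5 = 7 works:
  constraint 1 holds since x4 - x1 = 2.
  constraint 3 holds since x4 + x1 = 10.
  constraint 7 holds since x3 - x5 = -2.
The rest check out directly.

Satisfiable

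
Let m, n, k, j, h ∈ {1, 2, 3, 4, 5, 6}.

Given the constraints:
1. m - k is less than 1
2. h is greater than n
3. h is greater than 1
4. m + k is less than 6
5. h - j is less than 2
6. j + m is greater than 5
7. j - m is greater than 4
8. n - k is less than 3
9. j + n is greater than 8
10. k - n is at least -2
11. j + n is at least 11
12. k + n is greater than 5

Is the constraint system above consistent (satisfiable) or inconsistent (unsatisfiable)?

Try m = 1, n = 5, k = 3, j = 6, h = 6.
Check constraint 1: m - k = -2; constraint 4: m + k = 4; constraint 5: h - j = 0. The remaining constraints are straightforward to verify.

Satisfiable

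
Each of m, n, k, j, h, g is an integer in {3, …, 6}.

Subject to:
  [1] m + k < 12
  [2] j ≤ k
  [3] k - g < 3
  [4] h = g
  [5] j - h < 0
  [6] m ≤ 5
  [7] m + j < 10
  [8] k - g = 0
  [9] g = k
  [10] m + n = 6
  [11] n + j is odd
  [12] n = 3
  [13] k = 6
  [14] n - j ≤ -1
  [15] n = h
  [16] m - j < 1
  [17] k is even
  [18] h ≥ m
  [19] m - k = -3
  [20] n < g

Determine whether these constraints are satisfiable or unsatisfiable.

Unsatisfiable

Constraint 12 fixes n = 3 and constraint 13 fixes k = 6. Constraints 4, 9, and 15 give n = h = g = k, so n = k. But 3 ≠ 6 — contradiction.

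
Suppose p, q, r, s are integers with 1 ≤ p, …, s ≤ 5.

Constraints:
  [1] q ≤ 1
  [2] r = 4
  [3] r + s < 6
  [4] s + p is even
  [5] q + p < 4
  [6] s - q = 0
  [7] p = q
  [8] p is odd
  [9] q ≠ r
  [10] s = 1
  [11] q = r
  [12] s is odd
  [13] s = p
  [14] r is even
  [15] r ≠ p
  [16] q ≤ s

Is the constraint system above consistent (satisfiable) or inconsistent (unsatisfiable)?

Constraint 10 fixes s = 1 and constraint 2 fixes r = 4. Constraints 7, 11, and 13 give s = p = q = r, so s = r. But 1 ≠ 4 — contradiction.

Unsatisfiable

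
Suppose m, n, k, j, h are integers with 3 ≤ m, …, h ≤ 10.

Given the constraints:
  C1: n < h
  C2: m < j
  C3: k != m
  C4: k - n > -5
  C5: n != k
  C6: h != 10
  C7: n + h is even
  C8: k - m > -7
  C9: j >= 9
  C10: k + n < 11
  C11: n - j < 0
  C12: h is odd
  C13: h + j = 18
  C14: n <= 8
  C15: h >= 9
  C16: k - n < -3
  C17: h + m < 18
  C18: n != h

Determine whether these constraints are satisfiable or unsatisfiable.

The assignment m = 7, n = 7, k = 3, j = 9, h = 9 works:
  constraint 4 holds since k - n = -4.
  constraint 8 holds since k - m = -4.
The rest check out directly.

Satisfiable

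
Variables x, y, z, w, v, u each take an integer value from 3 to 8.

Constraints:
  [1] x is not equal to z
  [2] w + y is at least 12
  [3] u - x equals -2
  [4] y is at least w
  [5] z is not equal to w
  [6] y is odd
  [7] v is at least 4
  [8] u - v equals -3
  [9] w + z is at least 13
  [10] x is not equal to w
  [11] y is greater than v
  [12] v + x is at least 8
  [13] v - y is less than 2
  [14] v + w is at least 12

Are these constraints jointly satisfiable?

Satisfiable

Try x = 5, y = 7, z = 8, w = 6, v = 6, u = 3.
Check constraint 2: w + y = 13; constraint 3: u - x = -2. The remaining constraints are straightforward to verify.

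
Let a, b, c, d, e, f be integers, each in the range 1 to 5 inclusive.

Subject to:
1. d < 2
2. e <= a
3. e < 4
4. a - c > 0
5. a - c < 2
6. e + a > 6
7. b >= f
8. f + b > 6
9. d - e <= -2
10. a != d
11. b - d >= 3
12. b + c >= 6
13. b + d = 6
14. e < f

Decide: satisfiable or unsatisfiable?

The assignment a = 5, b = 5, c = 4, d = 1, e = 3, f = 4 works:
  constraint 4 holds since a - c = 1.
  constraint 5 holds since a - c = 1.
  constraint 6 holds since e + a = 8.
The rest check out directly.

Satisfiable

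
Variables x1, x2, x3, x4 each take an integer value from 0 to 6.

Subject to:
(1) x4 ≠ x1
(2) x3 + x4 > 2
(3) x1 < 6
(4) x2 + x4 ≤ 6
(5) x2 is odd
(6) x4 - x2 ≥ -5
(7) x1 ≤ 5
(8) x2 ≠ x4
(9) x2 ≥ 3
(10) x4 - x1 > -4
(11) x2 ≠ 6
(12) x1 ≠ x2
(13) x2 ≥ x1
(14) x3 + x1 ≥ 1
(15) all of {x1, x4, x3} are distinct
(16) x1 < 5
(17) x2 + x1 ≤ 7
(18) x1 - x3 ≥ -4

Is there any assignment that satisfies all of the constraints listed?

Satisfiable

Try x1 = 1, x2 = 3, x3 = 3, x4 = 0.
Check constraint 2: x3 + x4 = 3; constraint 4: x2 + x4 = 3; constraint 6: x4 - x2 = -3. The remaining constraints are straightforward to verify.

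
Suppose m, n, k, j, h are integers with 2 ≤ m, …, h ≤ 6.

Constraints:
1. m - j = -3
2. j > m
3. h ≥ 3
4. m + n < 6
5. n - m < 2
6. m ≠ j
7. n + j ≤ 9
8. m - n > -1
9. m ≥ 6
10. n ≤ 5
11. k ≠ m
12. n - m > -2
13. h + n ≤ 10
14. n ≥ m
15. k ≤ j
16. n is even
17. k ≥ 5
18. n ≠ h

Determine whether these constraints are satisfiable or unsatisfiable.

From constraints 9 and 14: n ≥ m ≥ 6. From constraints 15 and 17: j ≥ k ≥ 5. Hence n + j ≥ 11. But constraint 7 requires n + j ≤ 9, and 9 < 11. Contradiction.

Unsatisfiable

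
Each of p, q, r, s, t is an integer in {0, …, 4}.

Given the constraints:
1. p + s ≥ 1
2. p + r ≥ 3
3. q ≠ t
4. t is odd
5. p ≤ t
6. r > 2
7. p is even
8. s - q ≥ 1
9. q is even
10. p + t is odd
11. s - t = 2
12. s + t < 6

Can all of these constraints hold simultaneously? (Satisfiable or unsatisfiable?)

One satisfying assignment is p = 0, q = 2, r = 3, s = 3, t = 1.
For the less obvious constraints — constraint 1: p + s = 3; constraint 2: p + r = 3 — and the others hold by inspection.

Satisfiable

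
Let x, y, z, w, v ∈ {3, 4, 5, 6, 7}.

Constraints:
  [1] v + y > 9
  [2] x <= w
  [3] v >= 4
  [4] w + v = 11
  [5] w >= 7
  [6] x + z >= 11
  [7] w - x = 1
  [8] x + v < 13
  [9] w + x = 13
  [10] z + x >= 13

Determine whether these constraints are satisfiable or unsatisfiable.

Try x = 6, y = 7, z = 7, w = 7, v = 4.
Check constraint 1: v + y = 11; constraint 4: w + v = 11; constraint 6: x + z = 13. The remaining constraints are straightforward to verify.

Satisfiable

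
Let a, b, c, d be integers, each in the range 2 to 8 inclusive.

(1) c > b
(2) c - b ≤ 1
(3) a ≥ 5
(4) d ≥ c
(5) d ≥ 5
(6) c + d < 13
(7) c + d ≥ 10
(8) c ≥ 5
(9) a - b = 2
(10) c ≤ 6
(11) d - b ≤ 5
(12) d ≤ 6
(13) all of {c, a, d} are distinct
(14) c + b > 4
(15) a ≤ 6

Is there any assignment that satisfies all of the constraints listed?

Unsatisfiable

Constraints 3, 5, 8, 10, 12, and 15 confine each of c, a, d to the 2 values {5, 6}.
Constraint 13 requires all 3 of them to be distinct, but only 2 values are available — impossible by the pigeonhole principle.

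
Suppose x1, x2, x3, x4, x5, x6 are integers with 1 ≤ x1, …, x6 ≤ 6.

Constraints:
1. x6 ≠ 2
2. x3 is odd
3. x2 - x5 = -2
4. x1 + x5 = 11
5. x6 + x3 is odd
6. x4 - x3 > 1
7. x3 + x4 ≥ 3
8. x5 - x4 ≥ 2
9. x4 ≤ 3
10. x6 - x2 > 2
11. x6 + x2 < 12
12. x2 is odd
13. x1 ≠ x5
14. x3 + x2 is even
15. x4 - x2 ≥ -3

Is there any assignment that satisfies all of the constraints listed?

The assignment x1 = 6, x2 = 3, x3 = 1, x4 = 3, x5 = 5, x6 = 6 works:
  constraint 3 holds since x2 - x5 = -2.
  constraint 4 holds since x1 + x5 = 11.
The rest check out directly.

Satisfiable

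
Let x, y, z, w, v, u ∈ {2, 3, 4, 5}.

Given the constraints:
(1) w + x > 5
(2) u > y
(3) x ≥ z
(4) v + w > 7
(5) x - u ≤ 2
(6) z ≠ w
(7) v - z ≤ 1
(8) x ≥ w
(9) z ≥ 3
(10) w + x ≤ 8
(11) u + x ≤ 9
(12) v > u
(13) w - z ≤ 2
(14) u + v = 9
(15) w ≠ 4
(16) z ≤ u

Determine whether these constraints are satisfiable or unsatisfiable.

Satisfiable

The assignment x = 5, y = 3, z = 4, w = 3, v = 5, u = 4 works:
  constraint 1 holds since w + x = 8.
  constraint 4 holds since v + w = 8.
The rest check out directly.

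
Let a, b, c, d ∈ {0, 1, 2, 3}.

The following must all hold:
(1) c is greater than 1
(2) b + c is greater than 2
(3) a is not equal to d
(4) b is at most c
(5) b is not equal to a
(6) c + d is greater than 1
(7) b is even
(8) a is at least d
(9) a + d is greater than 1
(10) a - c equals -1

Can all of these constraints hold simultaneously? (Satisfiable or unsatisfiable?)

Satisfiable

Take a = 2, b = 0, c = 3, d = 0. Then constraint 2: b + c = 3; constraint 6: c + d = 3; constraint 9: a + d = 2, and every other listed constraint is also met.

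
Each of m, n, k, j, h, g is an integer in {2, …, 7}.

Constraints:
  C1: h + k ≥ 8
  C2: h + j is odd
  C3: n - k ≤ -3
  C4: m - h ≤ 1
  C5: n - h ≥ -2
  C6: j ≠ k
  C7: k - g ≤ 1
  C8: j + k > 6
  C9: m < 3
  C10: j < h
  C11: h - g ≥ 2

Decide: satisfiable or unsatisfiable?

Constraints 3, 5, 7, and 11 give g − k ≥ -1, k − n ≥ 3, n − h ≥ -2, h − g ≥ 2.
Adding all 4 inequalities: the left sides telescope to 0, and the right sides sum to (-1) + 3 + (-2) + 2 = 2. So 0 ≥ 2, which is false.

Unsatisfiable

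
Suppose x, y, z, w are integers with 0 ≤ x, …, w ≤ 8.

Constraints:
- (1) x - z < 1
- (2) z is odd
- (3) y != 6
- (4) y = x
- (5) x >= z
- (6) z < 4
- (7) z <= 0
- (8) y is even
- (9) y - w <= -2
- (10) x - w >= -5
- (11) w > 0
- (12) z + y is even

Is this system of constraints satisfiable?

Constraint 2 makes z odd and constraint 8 makes y even, so z + y must be odd. Constraint 12 says z + y is even — contradiction.

Unsatisfiable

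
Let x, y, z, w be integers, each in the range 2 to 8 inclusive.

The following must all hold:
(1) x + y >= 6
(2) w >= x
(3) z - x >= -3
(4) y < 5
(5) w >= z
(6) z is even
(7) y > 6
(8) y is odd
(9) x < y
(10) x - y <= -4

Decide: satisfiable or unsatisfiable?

Unsatisfiable

From constraint 7: y ≥ 7. From constraint 4: y ≤ 4. But 4 < 7, so no value of y works.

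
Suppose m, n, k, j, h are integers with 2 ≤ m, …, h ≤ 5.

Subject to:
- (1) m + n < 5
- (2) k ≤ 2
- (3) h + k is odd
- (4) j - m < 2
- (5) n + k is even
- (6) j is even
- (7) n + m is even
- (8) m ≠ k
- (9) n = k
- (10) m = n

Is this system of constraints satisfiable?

Unsatisfiable

From constraints 9 and 10, m = n = k, so m = k. But constraint 8 says m ≠ k. Contradiction.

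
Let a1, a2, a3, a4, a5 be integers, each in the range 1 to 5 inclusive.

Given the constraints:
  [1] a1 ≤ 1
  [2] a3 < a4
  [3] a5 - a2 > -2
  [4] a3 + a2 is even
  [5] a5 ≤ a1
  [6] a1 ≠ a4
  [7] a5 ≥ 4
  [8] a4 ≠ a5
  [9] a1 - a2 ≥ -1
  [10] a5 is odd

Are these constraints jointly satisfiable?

Unsatisfiable

From constraints 5 and 7: a1 ≥ a5 and a5 ≥ 4, so a1 ≥ 4. From constraint 1: a1 ≤ 1. But 1 < 4, so no value of a1 works.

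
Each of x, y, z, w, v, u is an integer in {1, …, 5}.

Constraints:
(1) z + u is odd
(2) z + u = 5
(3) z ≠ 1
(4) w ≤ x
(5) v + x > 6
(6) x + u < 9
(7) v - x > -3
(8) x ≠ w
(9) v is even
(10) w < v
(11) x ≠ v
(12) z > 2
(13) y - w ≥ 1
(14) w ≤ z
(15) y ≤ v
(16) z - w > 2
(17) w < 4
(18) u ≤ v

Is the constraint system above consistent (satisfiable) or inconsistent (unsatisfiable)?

One satisfying assignment is x = 5, y = 3, z = 4, w = 1, v = 4, u = 1.
For the less obvious constraints — constraint 2: z + u = 5; constraint 5: v + x = 9; constraint 6: x + u = 6 — and the others hold by inspection.

Satisfiable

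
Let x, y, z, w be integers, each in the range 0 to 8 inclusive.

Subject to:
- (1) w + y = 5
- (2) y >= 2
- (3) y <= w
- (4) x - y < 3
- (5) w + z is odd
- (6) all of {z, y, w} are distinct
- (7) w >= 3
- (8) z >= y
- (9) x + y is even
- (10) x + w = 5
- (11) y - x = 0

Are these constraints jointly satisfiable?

Setting (x, y, z, w) = (2, 2, 8, 3) satisfies everything: constraint 1: w + y = 5; constraint 4: x - y = 0, and the others follow.

Satisfiable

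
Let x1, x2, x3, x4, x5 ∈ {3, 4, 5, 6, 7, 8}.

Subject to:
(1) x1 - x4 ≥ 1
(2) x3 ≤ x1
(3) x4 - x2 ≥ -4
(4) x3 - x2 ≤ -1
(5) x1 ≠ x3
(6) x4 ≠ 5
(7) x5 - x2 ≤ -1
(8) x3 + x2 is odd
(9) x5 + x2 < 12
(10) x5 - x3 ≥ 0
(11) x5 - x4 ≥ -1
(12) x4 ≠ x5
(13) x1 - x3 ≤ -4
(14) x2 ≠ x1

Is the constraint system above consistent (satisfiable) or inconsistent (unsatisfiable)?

Constraints 1, 3, 7, 10, and 13 give x5 − x3 ≥ 0, x3 − x1 ≥ 4, x1 − x4 ≥ 1, x4 − x2 ≥ -4, x2 − x5 ≥ 1.
Adding all 5 inequalities: the left sides telescope to 0, and the right sides sum to 0 + 4 + 1 + (-4) + 1 = 2. So 0 ≥ 2, which is false.

Unsatisfiable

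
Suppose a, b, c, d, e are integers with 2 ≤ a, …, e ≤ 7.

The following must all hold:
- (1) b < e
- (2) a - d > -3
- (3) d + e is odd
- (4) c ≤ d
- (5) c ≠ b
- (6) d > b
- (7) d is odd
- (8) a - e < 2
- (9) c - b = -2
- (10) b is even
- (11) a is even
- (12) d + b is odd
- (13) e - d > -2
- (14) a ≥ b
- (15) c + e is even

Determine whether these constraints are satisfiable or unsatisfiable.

Satisfiable

Setting (a, b, c, d, e) = (6, 4, 2, 7, 6) satisfies everything: constraint 2: a - d = -1; constraint 8: a - e = 0; constraint 9: c - b = -2, and the others follow.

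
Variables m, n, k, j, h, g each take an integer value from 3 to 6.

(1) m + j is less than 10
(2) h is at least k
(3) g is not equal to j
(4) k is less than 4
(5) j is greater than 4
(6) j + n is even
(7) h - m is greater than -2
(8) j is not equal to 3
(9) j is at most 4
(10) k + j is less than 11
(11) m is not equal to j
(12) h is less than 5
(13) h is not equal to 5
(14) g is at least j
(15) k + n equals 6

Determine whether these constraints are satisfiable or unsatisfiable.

From constraint 5: j ≥ 5. From constraint 9: j ≤ 4. But 4 < 5, so no value of j works.

Unsatisfiable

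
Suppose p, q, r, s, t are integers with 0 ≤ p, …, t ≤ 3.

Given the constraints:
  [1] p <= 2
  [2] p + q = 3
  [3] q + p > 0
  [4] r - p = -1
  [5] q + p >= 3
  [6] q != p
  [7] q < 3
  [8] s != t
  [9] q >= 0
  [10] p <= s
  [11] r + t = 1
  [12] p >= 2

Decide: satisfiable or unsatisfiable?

Satisfiable

Setting (p, q, r, s, t) = (2, 1, 1, 3, 0) satisfies everything: constraint 2: p + q = 3; constraint 3: q + p = 3, and the others follow.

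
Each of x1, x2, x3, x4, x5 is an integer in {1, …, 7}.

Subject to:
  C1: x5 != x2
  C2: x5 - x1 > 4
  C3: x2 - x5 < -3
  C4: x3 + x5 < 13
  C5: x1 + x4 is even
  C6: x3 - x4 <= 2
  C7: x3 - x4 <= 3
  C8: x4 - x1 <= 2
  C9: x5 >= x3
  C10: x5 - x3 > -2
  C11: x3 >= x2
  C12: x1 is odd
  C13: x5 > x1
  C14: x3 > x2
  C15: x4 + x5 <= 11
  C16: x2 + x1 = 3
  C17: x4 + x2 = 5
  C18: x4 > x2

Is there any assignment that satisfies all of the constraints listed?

Setting (x1, x2, x3, x4, x5) = (1, 2, 5, 3, 6) satisfies everything: constraint 2: x5 - x1 = 5; constraint 3: x2 - x5 = -4, and the others follow.

Satisfiable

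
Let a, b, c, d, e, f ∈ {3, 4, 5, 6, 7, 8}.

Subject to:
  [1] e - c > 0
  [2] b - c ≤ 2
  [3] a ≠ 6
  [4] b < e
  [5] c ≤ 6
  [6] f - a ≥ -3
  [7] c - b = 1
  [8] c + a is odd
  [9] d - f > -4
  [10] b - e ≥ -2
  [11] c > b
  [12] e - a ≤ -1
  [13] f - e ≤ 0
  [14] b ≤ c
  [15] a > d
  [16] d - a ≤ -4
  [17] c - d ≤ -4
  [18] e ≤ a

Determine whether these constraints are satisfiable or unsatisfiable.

Constraints 2, 6, 10, 13, 16, and 17 give b − e ≥ -2, e − f ≥ 0, f − a ≥ -3, a − d ≥ 4, d − c ≥ 4, c − b ≥ -2.
Adding all 6 inequalities: the left sides telescope to 0, and the right sides sum to (-2) + 0 + (-3) + 4 + 4 + (-2) = 1. So 0 ≥ 1, which is false.

Unsatisfiable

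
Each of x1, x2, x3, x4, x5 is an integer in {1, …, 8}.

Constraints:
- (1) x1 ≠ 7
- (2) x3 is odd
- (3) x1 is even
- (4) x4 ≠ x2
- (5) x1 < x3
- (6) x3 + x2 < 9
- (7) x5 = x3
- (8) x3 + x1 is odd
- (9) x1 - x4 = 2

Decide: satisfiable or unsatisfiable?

The assignment x1 = 4, x2 = 3, x3 = 5, x4 = 2, x5 = 5 works:
  constraint 6 holds since x3 + x2 = 8.
  constraint 9 holds since x1 - x4 = 2.
The rest check out directly.

Satisfiable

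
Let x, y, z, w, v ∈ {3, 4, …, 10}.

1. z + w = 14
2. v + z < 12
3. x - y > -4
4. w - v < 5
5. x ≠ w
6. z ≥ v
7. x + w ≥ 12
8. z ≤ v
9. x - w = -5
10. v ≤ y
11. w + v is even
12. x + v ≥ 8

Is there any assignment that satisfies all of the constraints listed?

Satisfiable

Try x = 4, y = 6, z = 5, w = 9, v = 5.
Check constraint 1: z + w = 14; constraint 2: v + z = 10. The remaining constraints are straightforward to verify.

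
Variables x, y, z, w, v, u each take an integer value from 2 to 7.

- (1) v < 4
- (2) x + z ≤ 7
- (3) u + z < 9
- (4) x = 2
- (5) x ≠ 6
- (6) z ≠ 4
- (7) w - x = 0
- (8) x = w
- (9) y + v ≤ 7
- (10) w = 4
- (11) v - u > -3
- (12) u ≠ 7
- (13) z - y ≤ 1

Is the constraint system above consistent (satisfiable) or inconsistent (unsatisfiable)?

Constraint 4 fixes x = 2 and constraint 10 fixes w = 4, but constraint 8 requires x = w. Since 2 ≠ 4, contradiction.

Unsatisfiable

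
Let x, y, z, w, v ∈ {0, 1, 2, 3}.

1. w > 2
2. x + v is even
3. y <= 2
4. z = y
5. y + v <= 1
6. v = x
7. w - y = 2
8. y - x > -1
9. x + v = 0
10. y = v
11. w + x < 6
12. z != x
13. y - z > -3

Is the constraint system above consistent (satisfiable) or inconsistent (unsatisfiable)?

Unsatisfiable

From constraints 4, 6, and 10, z = y = v = x, so z = x. But constraint 12 says z ≠ x. Contradiction.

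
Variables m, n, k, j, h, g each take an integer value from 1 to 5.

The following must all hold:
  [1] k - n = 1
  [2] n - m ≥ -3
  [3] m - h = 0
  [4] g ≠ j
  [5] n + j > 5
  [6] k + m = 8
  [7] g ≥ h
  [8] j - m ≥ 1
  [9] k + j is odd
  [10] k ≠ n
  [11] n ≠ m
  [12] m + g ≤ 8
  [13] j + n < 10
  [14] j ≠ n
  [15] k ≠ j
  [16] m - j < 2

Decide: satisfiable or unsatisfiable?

The assignment m = 4, n = 3, k = 4, j = 5, h = 4, g = 4 works:
  constraint 1 holds since k - n = 1.
  constraint 2 holds since n - m = -1.
  constraint 3 holds since m - h = 0.
The rest check out directly.

Satisfiable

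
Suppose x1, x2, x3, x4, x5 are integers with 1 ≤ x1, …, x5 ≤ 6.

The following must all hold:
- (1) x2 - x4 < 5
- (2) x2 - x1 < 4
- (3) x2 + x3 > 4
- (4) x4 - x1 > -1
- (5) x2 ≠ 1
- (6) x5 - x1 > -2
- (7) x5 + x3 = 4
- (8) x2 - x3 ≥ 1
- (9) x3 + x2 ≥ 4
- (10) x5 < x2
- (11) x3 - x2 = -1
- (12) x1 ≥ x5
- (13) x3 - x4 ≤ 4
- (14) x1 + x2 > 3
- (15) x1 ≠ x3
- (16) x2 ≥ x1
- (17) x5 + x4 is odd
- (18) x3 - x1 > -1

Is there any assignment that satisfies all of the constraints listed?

Satisfiable

One satisfying assignment is x1 = 1, x2 = 4, x3 = 3, x4 = 2, x5 = 1.
For the less obvious constraints — constraint 1: x2 - x4 = 2; constraint 2: x2 - x1 = 3; constraint 3: x2 + x3 = 7 — and the others hold by inspection.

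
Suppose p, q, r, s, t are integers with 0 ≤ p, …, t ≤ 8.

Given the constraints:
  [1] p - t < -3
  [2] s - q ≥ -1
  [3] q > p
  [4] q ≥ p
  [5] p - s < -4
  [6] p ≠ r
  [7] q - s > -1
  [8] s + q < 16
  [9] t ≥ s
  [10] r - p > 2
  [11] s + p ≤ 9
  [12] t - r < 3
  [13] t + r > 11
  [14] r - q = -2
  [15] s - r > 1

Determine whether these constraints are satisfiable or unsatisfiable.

The assignment p = 1, q = 7, r = 5, s = 7, t = 7 works:
  constraint 1 holds since p - t = -6.
  constraint 2 holds since s - q = 0.
  constraint 5 holds since p - s = -6.
The rest check out directly.

Satisfiable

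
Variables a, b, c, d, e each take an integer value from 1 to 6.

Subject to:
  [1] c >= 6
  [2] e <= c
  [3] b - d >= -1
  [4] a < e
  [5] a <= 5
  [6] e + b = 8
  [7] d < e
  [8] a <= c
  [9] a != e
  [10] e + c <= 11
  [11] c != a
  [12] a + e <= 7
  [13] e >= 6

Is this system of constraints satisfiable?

Unsatisfiable

From constraint 13: e ≥ 6. From constraint 1: c ≥ 6. Hence e + c ≥ 12. But constraint 10 requires e + c ≤ 11, and 11 < 12. Contradiction.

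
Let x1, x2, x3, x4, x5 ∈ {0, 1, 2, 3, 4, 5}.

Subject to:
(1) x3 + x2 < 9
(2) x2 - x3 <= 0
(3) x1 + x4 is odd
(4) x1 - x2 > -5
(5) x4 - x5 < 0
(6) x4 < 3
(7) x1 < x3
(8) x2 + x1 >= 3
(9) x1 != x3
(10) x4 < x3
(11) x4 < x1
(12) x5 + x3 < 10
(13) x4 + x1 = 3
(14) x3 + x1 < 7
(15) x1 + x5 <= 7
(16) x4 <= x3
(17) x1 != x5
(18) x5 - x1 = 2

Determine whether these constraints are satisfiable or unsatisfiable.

The assignment x1 = 2, x2 = 4, x3 = 4, x4 = 1, x5 = 4 works:
  constraint 1 holds since x3 + x2 = 8.
  constraint 2 holds since x2 - x3 = 0.
The rest check out directly.

Satisfiable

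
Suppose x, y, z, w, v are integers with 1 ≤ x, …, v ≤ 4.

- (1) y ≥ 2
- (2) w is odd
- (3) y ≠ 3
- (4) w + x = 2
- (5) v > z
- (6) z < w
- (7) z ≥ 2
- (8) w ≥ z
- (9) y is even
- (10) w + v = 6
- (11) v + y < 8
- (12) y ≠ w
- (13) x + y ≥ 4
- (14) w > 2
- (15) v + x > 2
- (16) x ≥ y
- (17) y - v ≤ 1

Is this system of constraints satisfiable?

From constraints 7 and 8: w ≥ z ≥ 2. From constraints 1 and 16: x ≥ y ≥ 2. Hence w + x ≥ 4. But constraint 4 requires w + x = 2, and 2 < 4. Contradiction.

Unsatisfiable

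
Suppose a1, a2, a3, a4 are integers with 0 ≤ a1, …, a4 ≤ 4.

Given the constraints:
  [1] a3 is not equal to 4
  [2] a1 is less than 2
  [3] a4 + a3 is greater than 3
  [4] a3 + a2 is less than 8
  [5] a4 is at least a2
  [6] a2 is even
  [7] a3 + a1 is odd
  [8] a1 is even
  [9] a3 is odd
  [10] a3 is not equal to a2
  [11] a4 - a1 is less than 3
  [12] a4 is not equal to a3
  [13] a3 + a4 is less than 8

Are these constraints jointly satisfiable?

Satisfiable

Take a1 = 0, a2 = 2, a3 = 3, a4 = 2. Then constraint 3: a4 + a3 = 5; constraint 4: a3 + a2 = 5, and every other listed constraint is also met.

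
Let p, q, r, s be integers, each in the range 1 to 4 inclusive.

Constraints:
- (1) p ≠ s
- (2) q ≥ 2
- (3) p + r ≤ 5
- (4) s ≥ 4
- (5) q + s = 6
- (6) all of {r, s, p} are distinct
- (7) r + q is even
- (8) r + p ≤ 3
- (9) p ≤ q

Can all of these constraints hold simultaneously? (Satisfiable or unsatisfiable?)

Satisfiable

Try p = 1, q = 2, r = 2, s = 4.
Check constraint 3: p + r = 3; constraint 5: q + s = 6; constraint 8: r + p = 3. The remaining constraints are straightforward to verify.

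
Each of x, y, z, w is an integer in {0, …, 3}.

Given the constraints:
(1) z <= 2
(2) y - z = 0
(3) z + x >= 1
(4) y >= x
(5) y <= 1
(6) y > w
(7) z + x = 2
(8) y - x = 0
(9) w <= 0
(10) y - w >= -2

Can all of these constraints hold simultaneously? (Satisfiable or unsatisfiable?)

Setting (x, y, z, w) = (1, 1, 1, 0) satisfies everything: constraint 2: y - z = 0; constraint 3: z + x = 2; constraint 7: z + x = 2, and the others follow.

Satisfiable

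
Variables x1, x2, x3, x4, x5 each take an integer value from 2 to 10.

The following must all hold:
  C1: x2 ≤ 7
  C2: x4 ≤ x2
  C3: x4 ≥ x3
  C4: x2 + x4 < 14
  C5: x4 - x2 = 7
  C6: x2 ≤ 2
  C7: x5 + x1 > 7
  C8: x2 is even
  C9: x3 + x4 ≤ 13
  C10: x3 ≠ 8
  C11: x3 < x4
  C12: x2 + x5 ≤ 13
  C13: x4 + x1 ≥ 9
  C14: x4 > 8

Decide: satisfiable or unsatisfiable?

Unsatisfiable

From constraint 14: x4 ≥ 9. From constraints 2 and 6: x4 ≤ x2 and x2 ≤ 2, so x4 ≤ 2. But 2 < 9, so no value of x4 works.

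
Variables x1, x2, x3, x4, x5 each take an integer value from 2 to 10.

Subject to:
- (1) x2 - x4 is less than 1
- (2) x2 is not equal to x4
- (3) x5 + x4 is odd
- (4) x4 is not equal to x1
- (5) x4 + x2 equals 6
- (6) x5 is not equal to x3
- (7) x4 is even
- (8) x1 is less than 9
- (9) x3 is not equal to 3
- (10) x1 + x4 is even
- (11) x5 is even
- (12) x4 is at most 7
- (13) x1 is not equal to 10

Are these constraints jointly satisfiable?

Unsatisfiable

Constraint 11 makes x5 even and constraint 7 makes x4 even, so x5 + x4 must be even. Constraint 3 says x5 + x4 is odd — contradiction.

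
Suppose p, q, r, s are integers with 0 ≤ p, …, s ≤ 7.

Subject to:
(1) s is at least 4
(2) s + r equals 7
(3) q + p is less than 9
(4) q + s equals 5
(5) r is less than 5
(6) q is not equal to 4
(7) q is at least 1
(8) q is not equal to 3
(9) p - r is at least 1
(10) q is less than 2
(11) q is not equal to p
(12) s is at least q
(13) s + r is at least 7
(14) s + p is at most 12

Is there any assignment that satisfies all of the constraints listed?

One satisfying assignment is p = 5, q = 1, r = 3, s = 4.
For the less obvious constraints — constraint 2: s + r = 7; constraint 3: q + p = 6 — and the others hold by inspection.

Satisfiable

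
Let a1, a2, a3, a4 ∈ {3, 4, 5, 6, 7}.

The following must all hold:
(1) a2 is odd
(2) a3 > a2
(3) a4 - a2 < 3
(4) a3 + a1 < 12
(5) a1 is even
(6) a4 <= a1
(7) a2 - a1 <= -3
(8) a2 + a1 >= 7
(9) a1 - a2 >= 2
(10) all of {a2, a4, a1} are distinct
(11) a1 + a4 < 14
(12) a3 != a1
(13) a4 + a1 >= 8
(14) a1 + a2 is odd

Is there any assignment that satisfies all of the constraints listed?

One satisfying assignment is a1 = 6, a2 = 3, a3 = 4, a4 = 5.
For the less obvious constraints — constraint 3: a4 - a2 = 2; constraint 4: a3 + a1 = 10 — and the others hold by inspection.

Satisfiable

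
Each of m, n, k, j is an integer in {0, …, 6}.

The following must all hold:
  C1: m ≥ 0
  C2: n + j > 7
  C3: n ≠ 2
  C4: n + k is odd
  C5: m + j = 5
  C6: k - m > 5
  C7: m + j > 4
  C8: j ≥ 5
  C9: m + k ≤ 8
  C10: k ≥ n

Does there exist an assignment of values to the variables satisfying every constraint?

Try m = 0, n = 5, k = 6, j = 5.
Check constraint 2: n + j = 10; constraint 5: m + j = 5. The remaining constraints are straightforward to verify.

Satisfiable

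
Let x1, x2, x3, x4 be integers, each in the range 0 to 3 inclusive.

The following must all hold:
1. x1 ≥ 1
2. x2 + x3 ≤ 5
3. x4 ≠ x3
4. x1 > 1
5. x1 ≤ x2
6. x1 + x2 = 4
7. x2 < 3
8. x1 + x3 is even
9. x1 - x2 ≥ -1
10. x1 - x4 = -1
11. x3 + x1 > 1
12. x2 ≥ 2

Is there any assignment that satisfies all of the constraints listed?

Satisfiable

Take x1 = 2, x2 = 2, x3 = 2, x4 = 3. Then constraint 2: x2 + x3 = 4; constraint 6: x1 + x2 = 4; constraint 9: x1 - x2 = 0, and every other listed constraint is also met.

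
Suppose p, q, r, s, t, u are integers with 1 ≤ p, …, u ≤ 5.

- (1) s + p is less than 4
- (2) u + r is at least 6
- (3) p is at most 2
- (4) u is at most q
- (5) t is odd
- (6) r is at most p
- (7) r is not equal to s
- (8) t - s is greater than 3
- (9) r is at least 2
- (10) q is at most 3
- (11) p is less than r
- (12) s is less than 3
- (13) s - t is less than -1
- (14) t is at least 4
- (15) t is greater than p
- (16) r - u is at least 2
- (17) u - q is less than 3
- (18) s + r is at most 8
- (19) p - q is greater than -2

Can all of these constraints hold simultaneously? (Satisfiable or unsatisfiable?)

Unsatisfiable

From constraints 4 and 10: u ≤ q ≤ 3. From constraints 3 and 6: r ≤ p ≤ 2. Hence u + r ≤ 5. But constraint 2 requires u + r ≥ 6, and 6 > 5. Contradiction.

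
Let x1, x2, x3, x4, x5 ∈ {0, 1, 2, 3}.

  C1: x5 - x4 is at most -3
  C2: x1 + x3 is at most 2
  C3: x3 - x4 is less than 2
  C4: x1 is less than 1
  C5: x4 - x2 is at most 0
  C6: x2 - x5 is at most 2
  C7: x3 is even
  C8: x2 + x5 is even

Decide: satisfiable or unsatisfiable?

Constraints 1, 5, and 6 give x5 − x2 ≥ -2, x2 − x4 ≥ 0, x4 − x5 ≥ 3.
Adding all 3 inequalities: the left sides telescope to 0, and the right sides sum to (-2) + 0 + 3 = 1. So 0 ≥ 1, which is false.

Unsatisfiable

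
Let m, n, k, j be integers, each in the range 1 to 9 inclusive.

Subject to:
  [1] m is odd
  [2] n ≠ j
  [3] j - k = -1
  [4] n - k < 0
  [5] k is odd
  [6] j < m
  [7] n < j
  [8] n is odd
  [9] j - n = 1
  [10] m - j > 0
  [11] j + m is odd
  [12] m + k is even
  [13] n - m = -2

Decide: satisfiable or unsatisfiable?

Satisfiable

Try m = 3, n = 1, k = 3, j = 2.
Check constraint 3: j - k = -1; constraint 4: n - k = -2; constraint 9: j - n = 1. The remaining constraints are straightforward to verify.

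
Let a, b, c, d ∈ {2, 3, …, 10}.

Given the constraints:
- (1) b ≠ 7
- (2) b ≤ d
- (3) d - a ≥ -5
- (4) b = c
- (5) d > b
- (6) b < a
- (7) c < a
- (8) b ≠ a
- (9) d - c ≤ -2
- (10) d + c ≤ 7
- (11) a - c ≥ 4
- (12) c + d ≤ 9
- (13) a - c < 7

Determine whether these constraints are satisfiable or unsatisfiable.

Unsatisfiable

Constraints 3, 9, and 11 give d − a ≥ -5, a − c ≥ 4, c − d ≥ 2.
Adding all 3 inequalities: the left sides telescope to 0, and the right sides sum to (-5) + 4 + 2 = 1. So 0 ≥ 1, which is false.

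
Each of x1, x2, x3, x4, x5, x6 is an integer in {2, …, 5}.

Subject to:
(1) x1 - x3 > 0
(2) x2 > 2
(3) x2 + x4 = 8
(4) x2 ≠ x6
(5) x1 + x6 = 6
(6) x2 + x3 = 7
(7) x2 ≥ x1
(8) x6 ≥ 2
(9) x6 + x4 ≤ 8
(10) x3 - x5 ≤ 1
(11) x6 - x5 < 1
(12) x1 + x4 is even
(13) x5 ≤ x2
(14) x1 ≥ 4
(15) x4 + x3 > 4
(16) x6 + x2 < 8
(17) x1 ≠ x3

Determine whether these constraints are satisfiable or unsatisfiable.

Take x1 = 4, x2 = 4, x3 = 3, x4 = 4, x5 = 4, x6 = 2. Then constraint 1: x1 - x3 = 1; constraint 3: x2 + x4 = 8; constraint 5: x1 + x6 = 6, and every other listed constraint is also met.

Satisfiable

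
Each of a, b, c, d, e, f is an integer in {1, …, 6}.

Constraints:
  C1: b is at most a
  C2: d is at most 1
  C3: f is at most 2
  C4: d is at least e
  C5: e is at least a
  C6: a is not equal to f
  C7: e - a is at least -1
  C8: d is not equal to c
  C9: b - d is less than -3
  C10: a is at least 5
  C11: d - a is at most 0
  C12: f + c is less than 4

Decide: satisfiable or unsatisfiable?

Unsatisfiable

From constraints 5 and 10: e ≥ a and a ≥ 5, so e ≥ 5. From constraints 2 and 4: e ≤ d and d ≤ 1, so e ≤ 1. But 1 < 5, so no value of e works.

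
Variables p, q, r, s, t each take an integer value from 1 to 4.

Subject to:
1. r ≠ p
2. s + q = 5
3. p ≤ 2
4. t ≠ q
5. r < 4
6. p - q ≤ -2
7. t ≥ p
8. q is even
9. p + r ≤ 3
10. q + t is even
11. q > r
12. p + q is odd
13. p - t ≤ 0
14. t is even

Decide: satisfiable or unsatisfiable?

The assignment p = 1, q = 4, r = 2, s = 1, t = 2 works:
  constraint 2 holds since s + q = 5.
  constraint 6 holds since p - q = -3.
  constraint 9 holds since p + r = 3.
The rest check out directly.

Satisfiable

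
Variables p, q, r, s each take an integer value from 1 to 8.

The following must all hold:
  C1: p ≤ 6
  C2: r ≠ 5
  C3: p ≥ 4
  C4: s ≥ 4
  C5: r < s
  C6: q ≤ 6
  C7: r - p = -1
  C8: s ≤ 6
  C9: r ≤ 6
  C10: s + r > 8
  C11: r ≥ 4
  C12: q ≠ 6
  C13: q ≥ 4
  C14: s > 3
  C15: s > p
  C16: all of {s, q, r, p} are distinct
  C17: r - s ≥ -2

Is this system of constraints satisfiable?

Unsatisfiable

Constraints 1, 3, 4, 6, 8, 9, 11, and 13 confine each of s, q, r, p to the 3 values {4, …, 6}.
Constraint 16 requires all 4 of them to be distinct, but only 3 values are available — impossible by the pigeonhole principle.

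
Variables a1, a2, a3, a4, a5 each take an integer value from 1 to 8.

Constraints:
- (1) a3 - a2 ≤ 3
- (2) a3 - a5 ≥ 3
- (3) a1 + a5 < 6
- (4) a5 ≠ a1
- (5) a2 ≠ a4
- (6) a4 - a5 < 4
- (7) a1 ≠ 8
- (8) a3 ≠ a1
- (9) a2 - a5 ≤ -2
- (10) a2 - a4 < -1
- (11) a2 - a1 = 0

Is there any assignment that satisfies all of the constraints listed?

Constraints 1, 2, and 9 give a5 − a2 ≥ 2, a2 − a3 ≥ -3, a3 − a5 ≥ 3.
Adding all 3 inequalities: the left sides telescope to 0, and the right sides sum to 2 + (-3) + 3 = 2. So 0 ≥ 2, which is false.

Unsatisfiable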